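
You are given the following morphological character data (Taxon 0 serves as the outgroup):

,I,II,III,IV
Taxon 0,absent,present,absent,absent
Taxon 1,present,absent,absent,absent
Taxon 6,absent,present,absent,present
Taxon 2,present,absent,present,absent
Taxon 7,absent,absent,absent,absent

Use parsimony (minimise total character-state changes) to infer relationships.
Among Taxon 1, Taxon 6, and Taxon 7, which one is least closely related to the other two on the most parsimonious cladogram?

Taxon 6

Character polarity is set by the outgroup: the derived state is whichever differs from the outgroup's state, so for II the derived state is 'absent', and for the remaining characters it is 'present'.
I (derived state 'present') is shared by Taxon 1 and Taxon 2 — a synapomorphy uniting that clade.
Only Taxon 1, Taxon 2, and Taxon 7 show the derived state 'absent' for II, supporting them as a clade.
III: derived state 'present' in Taxon 2 only — an autapomorphy, so it tells us nothing about relationships among taxa.
IV (derived state 'present') is unique to Taxon 6 (autapomorphy; uninformative for grouping).
Most parsimonious ingroup topology: (((Taxon 1,Taxon 2),Taxon 7),Taxon 6).
Taxon 7 and Taxon 1 share a more recent common ancestor with each other than either does with Taxon 6, so Taxon 6 is the least closely related of the three.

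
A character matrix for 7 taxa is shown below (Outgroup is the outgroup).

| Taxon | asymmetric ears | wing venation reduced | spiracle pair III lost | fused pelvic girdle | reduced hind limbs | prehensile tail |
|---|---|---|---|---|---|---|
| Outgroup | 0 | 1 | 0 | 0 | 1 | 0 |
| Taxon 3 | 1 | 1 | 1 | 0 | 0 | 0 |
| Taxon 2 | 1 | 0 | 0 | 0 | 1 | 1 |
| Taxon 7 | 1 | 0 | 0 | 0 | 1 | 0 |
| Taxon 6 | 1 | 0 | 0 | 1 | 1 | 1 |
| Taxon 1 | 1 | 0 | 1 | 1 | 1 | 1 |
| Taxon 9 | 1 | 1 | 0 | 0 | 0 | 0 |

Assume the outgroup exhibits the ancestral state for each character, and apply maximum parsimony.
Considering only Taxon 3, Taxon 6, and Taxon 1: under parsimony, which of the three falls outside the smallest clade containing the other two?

Taxon 3

Character polarity is set by the outgroup: the derived state is whichever differs from the outgroup's state, so for wing venation reduced, reduced hind limbs the derived state is '0', and for the remaining characters it is '1'.
asymmetric ears (derived state '1') is shared by all ingroup taxa — unites the whole ingroup.
Only Taxon 1, Taxon 2, Taxon 6, and Taxon 7 show the derived state '0' for wing venation reduced, supporting them as a clade.
spiracle pair III lost groups Taxon 1 and Taxon 3, which is incompatible with the clades supported by the remaining characters; treating it as convergent (homoplasy) costs fewer steps than any alternative tree.
fused pelvic girdle (derived state '1') is shared by Taxon 1 and Taxon 6 — a synapomorphy uniting that clade.
Only Taxon 3 and Taxon 9 show the derived state '0' for reduced hind limbs, supporting them as a clade.
Only Taxon 1, Taxon 2, and Taxon 6 show the derived state '1' for prehensile tail, supporting them as a clade.
Most parsimonious ingroup topology: ((Taxon 3,Taxon 9),((Taxon 2,(Taxon 6,Taxon 1)),Taxon 7)).
Taxon 6 and Taxon 1 share a more recent common ancestor with each other than either does with Taxon 3, so Taxon 3 is the least closely related of the three.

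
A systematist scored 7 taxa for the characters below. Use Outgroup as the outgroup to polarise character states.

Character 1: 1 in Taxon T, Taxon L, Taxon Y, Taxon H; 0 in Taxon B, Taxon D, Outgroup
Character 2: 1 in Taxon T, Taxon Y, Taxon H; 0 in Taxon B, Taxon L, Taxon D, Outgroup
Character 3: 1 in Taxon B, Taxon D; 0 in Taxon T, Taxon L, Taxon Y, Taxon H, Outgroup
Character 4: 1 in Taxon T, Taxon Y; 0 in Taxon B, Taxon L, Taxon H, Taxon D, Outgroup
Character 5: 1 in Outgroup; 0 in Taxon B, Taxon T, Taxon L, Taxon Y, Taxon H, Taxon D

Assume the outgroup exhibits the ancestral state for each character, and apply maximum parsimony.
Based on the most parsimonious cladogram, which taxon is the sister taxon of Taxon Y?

Taxon T

Character polarity is set by the outgroup: the derived state is whichever differs from the outgroup's state, so for Character 5 the derived state is '0', and for the remaining characters it is '1'.
Character 1: derived state '1' in Taxon H, Taxon L, Taxon T, and Taxon Y only — synapomorphy for {Taxon H, Taxon L, Taxon T, Taxon Y}.
Character 2 (derived state '1') is shared by Taxon H, Taxon T, and Taxon Y — a synapomorphy uniting that clade.
Only Taxon B and Taxon D show the derived state '1' for Character 3, supporting them as a clade.
Character 4: derived state '1' in Taxon T and Taxon Y only — synapomorphy for {Taxon T, Taxon Y}.
Character 5 (derived state '0') is shared by all ingroup taxa — unites the whole ingroup.
Most parsimonious ingroup topology: ((Taxon D,Taxon B),(((Taxon Y,Taxon T),Taxon H),Taxon L)).
Taxon Y and Taxon T form a cherry on this tree, so they are sister taxa.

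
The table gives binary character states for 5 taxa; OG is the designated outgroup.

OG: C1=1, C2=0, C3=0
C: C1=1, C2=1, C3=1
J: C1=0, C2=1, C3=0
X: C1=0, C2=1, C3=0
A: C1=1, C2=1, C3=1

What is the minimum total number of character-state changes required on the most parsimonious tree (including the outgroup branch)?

Character polarity is set by the outgroup: the derived state is whichever differs from the outgroup's state, so for C1 the derived state is '0', and for the remaining characters it is '1'.
C1: derived state '0' in J and X only — synapomorphy for {J, X}.
C2 (derived state '1') is shared by all ingroup taxa — unites the whole ingroup.
Only A and C show the derived state '1' for C3, supporting them as a clade.
Most parsimonious ingroup topology: ((C,A),(J,X)).
Changes per character on this tree: C1: 1; C2: 1; C3: 1.
Total = 3.

3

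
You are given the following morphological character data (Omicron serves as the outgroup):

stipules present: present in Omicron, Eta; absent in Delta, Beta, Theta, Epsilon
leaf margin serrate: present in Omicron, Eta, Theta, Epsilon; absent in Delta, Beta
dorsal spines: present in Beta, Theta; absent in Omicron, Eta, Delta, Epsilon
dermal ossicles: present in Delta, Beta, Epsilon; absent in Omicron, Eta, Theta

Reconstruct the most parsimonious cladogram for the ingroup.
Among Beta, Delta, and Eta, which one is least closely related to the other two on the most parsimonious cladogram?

Eta

Character polarity is set by the outgroup: the derived state is whichever differs from the outgroup's state, so for stipules present, leaf margin serrate the derived state is 'absent', and for the remaining characters it is 'present'.
Only Beta, Delta, Epsilon, and Theta show the derived state 'absent' for stipules present, supporting them as a clade.
leaf margin serrate: derived state 'absent' in Beta and Delta only — synapomorphy for {Beta, Delta}.
dorsal spines groups Beta and Theta, which is incompatible with the clades supported by the remaining characters; treating it as convergent (homoplasy) costs fewer steps than any alternative tree.
Only Beta, Delta, and Epsilon show the derived state 'present' for dermal ossicles, supporting them as a clade.
Most parsimonious ingroup topology: (Eta,(((Delta,Beta),Epsilon),Theta)).
Beta and Delta share a more recent common ancestor with each other than either does with Eta, so Eta is the least closely related of the three.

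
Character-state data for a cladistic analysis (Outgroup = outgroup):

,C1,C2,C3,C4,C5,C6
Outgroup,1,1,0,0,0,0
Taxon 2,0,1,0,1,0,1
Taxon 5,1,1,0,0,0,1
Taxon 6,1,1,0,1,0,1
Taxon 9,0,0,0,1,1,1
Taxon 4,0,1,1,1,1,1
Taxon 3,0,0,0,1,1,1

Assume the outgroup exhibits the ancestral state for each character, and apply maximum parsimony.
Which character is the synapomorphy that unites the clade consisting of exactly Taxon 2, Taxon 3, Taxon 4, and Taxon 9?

C1

Character polarity is set by the outgroup: the derived state is whichever differs from the outgroup's state, so for C1, C2 the derived state is '0', and for the remaining characters it is '1'.
Only Taxon 2, Taxon 3, Taxon 4, and Taxon 9 show the derived state '0' for C1, supporting them as a clade.
Only Taxon 3 and Taxon 9 show the derived state '0' for C2, supporting them as a clade.
C3 (derived state '1') is unique to Taxon 4 (autapomorphy; uninformative for grouping).
C4 (derived state '1') is shared by Taxon 2, Taxon 3, Taxon 4, Taxon 6, and Taxon 9 — a synapomorphy uniting that clade.
C5: derived state '1' in Taxon 3, Taxon 4, and Taxon 9 only — synapomorphy for {Taxon 3, Taxon 4, Taxon 9}.
C6 (derived state '1') is shared by all ingroup taxa — unites the whole ingroup.
Most parsimonious ingroup topology: (((((Taxon 3,Taxon 9),Taxon 4),Taxon 2),Taxon 6),Taxon 5).
The clade {Taxon 2, Taxon 3, Taxon 4, Taxon 9} is supported by C1: its derived state '0' occurs in exactly those taxa and in no other taxon (including the outgroup).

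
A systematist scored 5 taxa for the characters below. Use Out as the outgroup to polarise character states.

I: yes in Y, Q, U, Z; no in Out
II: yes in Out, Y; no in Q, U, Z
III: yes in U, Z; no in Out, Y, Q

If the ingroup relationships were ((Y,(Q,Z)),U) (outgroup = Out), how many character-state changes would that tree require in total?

5

Map each character onto ((Y,(Q,Z)),U) (rooted by Out) and count the minimum state changes it requires (Fitch parsimony):
I: 1; II: 2; III: 2.
Total tree length = 5.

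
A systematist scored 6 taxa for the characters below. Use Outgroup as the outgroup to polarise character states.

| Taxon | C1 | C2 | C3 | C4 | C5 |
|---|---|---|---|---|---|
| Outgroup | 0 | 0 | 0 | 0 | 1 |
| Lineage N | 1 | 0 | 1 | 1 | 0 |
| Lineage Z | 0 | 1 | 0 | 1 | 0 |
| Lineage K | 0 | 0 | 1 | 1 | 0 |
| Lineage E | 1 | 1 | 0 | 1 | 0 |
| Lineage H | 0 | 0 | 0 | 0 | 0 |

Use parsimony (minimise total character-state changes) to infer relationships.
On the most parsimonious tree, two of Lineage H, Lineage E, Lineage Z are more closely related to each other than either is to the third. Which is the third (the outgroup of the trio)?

Lineage H

Character polarity is set by the outgroup: the derived state is whichever differs from the outgroup's state, so for C5 the derived state is '0', and for the remaining characters it is '1'.
C1 (state '1') occurs in Lineage E and Lineage N but conflicts with the nesting implied by the other characters — most parsimoniously interpreted as homoplasy.
C2: derived state '1' in Lineage E and Lineage Z only — synapomorphy for {Lineage E, Lineage Z}.
C3 (derived state '1') is shared by Lineage K and Lineage N — a synapomorphy uniting that clade.
C4 (derived state '1') is shared by Lineage E, Lineage K, Lineage N, and Lineage Z — a synapomorphy uniting that clade.
All ingroup taxa share the derived state '0' for C5; it defines the ingroup but does not resolve relationships within it.
Most parsimonious ingroup topology: (((Lineage N,Lineage K),(Lineage Z,Lineage E)),Lineage H).
Lineage E and Lineage Z share a more recent common ancestor with each other than either does with Lineage H, so Lineage H is the least closely related of the three.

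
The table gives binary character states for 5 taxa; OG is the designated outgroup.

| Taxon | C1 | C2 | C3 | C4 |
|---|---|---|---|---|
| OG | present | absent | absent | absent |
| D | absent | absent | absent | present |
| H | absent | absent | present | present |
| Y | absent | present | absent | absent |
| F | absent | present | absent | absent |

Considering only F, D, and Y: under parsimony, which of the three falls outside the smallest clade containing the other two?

Character polarity is set by the outgroup: the derived state is whichever differs from the outgroup's state, so for C1 the derived state is 'absent', and for the remaining characters it is 'present'.
C1 (derived state 'absent') is shared by all ingroup taxa — unites the whole ingroup.
C2 (derived state 'present') is shared by F and Y — a synapomorphy uniting that clade.
C3: derived state 'present' in H only — an autapomorphy, so it tells us nothing about relationships among taxa.
Only D and H show the derived state 'present' for C4, supporting them as a clade.
Most parsimonious ingroup topology: ((D,H),(Y,F)).
Y and F share a more recent common ancestor with each other than either does with D, so D is the least closely related of the three.

D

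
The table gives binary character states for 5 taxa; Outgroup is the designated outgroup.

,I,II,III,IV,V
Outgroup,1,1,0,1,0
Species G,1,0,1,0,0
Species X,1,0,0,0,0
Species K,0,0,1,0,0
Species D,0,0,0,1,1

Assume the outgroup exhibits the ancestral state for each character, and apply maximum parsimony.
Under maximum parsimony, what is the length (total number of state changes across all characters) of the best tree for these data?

6

Character polarity is set by the outgroup: the derived state is whichever differs from the outgroup's state, so for I, II, IV the derived state is '0', and for the remaining characters it is '1'.
I (state '0') occurs in Species D and Species K but conflicts with the nesting implied by the other characters — most parsimoniously interpreted as homoplasy.
All ingroup taxa share the derived state '0' for II; it defines the ingroup but does not resolve relationships within it.
III (derived state '1') is shared by Species G and Species K — a synapomorphy uniting that clade.
IV (derived state '0') is shared by Species G, Species K, and Species X — a synapomorphy uniting that clade.
V (derived state '1') is unique to Species D (autapomorphy; uninformative for grouping).
Most parsimonious ingroup topology: (((Species G,Species K),Species X),Species D).
Changes per character on this tree: I: 2; II: 1; III: 1; IV: 1; V: 1.
Total = 6.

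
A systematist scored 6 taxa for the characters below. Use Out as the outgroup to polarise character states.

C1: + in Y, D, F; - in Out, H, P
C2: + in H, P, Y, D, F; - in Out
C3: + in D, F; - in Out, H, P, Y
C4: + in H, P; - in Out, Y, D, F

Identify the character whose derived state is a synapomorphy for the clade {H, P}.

The outgroup has state '-' for every character, so '+' is the derived state throughout.
C1 (derived state '+') is shared by D, F, and Y — a synapomorphy uniting that clade.
C2 (derived state '+') is shared by all ingroup taxa — unites the whole ingroup.
C3 (derived state '+') is shared by D and F — a synapomorphy uniting that clade.
Only H and P show the derived state '+' for C4, supporting them as a clade.
Most parsimonious ingroup topology: ((H,P),(Y,(D,F))).
The clade {H, P} is supported by C4: its derived state '+' occurs in exactly those taxa and in no other taxon (including the outgroup).

C4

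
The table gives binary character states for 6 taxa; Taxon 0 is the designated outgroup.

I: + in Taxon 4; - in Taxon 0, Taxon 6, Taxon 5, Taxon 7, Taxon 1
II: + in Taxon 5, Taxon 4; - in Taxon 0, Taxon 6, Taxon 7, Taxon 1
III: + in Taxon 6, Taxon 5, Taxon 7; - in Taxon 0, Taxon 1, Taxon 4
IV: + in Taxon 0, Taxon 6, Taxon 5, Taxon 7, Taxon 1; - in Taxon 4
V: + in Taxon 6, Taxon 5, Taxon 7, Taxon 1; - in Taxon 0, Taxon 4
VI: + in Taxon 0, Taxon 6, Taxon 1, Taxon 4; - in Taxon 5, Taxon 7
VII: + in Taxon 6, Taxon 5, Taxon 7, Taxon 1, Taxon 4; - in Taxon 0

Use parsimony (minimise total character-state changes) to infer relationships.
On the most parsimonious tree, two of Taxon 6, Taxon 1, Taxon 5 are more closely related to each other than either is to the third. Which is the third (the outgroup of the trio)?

Taxon 1

Character polarity is set by the outgroup: the derived state is whichever differs from the outgroup's state, so for IV, VI the derived state is '-', and for the remaining characters it is '+'.
I: derived state '+' in Taxon 4 only — an autapomorphy, so it tells us nothing about relationships among taxa.
II groups Taxon 4 and Taxon 5, which is incompatible with the clades supported by the remaining characters; treating it as convergent (homoplasy) costs fewer steps than any alternative tree.
III (derived state '+') is shared by Taxon 5, Taxon 6, and Taxon 7 — a synapomorphy uniting that clade.
IV (derived state '-') is unique to Taxon 4 (autapomorphy; uninformative for grouping).
V (derived state '+') is shared by Taxon 1, Taxon 5, Taxon 6, and Taxon 7 — a synapomorphy uniting that clade.
Only Taxon 5 and Taxon 7 show the derived state '-' for VI, supporting them as a clade.
All ingroup taxa share the derived state '+' for VII; it defines the ingroup but does not resolve relationships within it.
Most parsimonious ingroup topology: (((Taxon 6,(Taxon 5,Taxon 7)),Taxon 1),Taxon 4).
Taxon 6 and Taxon 5 share a more recent common ancestor with each other than either does with Taxon 1, so Taxon 1 is the least closely related of the three.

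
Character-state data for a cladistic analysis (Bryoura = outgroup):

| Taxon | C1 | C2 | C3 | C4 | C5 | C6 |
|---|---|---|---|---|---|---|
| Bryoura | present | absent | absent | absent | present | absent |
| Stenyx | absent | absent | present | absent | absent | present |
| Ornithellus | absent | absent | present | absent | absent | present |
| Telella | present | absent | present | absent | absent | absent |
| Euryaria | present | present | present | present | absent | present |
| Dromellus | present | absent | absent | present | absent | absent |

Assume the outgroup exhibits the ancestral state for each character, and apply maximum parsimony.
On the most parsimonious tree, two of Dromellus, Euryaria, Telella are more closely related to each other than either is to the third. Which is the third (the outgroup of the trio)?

Character polarity is set by the outgroup: the derived state is whichever differs from the outgroup's state, so for C1, C5 the derived state is 'absent', and for the remaining characters it is 'present'.
C1: derived state 'absent' in Ornithellus and Stenyx only — synapomorphy for {Ornithellus, Stenyx}.
C2 (derived state 'present') is unique to Euryaria (autapomorphy; uninformative for grouping).
Only Euryaria, Ornithellus, Stenyx, and Telella show the derived state 'present' for C3, supporting them as a clade.
C4 groups Dromellus and Euryaria, which is incompatible with the clades supported by the remaining characters; treating it as convergent (homoplasy) costs fewer steps than any alternative tree.
All ingroup taxa share the derived state 'absent' for C5; it defines the ingroup but does not resolve relationships within it.
C6 (derived state 'present') is shared by Euryaria, Ornithellus, and Stenyx — a synapomorphy uniting that clade.
Most parsimonious ingroup topology: ((((Stenyx,Ornithellus),Euryaria),Telella),Dromellus).
Euryaria and Telella share a more recent common ancestor with each other than either does with Dromellus, so Dromellus is the least closely related of the three.

Dromellus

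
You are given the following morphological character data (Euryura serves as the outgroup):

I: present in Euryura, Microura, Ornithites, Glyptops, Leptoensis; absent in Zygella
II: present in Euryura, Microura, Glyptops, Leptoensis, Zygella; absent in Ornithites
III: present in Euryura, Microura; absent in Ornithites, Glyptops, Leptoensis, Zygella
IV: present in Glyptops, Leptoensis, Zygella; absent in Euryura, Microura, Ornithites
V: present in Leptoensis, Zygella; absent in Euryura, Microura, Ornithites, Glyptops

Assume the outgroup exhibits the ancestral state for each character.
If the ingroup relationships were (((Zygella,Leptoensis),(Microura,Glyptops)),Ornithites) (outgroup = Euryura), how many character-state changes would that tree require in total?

Map each character onto (((Zygella,Leptoensis),(Microura,Glyptops)),Ornithites) (rooted by Euryura) and count the minimum state changes it requires (Fitch parsimony):
I: 1; II: 1; III: 2; IV: 2; V: 1.
Total tree length = 7.

7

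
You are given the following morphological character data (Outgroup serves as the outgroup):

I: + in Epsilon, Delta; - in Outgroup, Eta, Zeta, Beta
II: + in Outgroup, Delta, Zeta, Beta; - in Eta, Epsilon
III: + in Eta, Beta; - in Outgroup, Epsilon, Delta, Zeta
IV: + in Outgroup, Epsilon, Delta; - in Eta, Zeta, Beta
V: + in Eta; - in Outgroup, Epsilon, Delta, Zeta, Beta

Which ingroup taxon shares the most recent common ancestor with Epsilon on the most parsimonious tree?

Delta

Character polarity is set by the outgroup: the derived state is whichever differs from the outgroup's state, so for II, IV the derived state is '-', and for the remaining characters it is '+'.
I: derived state '+' in Delta and Epsilon only — synapomorphy for {Delta, Epsilon}.
II (state '-') occurs in Epsilon and Eta but conflicts with the nesting implied by the other characters — most parsimoniously interpreted as homoplasy.
III (derived state '+') is shared by Beta and Eta — a synapomorphy uniting that clade.
Only Beta, Eta, and Zeta show the derived state '-' for IV, supporting them as a clade.
V (derived state '+') is unique to Eta (autapomorphy; uninformative for grouping).
Most parsimonious ingroup topology: (((Eta,Beta),Zeta),(Epsilon,Delta)).
Epsilon and Delta form a cherry on this tree, so they are sister taxa.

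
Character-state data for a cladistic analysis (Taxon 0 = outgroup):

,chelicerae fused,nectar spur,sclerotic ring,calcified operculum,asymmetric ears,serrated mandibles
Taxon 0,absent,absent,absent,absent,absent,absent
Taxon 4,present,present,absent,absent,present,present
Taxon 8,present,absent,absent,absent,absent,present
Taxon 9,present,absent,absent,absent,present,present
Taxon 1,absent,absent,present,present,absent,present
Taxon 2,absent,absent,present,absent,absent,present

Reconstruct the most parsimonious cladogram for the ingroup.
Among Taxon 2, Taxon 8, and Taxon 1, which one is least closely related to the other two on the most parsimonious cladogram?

The outgroup has state 'absent' for every character, so 'present' is the derived state throughout.
chelicerae fused (derived state 'present') is shared by Taxon 4, Taxon 8, and Taxon 9 — a synapomorphy uniting that clade.
nectar spur (derived state 'present') is unique to Taxon 4 (autapomorphy; uninformative for grouping).
sclerotic ring (derived state 'present') is shared by Taxon 1 and Taxon 2 — a synapomorphy uniting that clade.
calcified operculum (derived state 'present') is unique to Taxon 1 (autapomorphy; uninformative for grouping).
asymmetric ears: derived state 'present' in Taxon 4 and Taxon 9 only — synapomorphy for {Taxon 4, Taxon 9}.
All ingroup taxa share the derived state 'present' for serrated mandibles; it defines the ingroup but does not resolve relationships within it.
Most parsimonious ingroup topology: (((Taxon 4,Taxon 9),Taxon 8),(Taxon 1,Taxon 2)).
Taxon 1 and Taxon 2 share a more recent common ancestor with each other than either does with Taxon 8, so Taxon 8 is the least closely related of the three.

Taxon 8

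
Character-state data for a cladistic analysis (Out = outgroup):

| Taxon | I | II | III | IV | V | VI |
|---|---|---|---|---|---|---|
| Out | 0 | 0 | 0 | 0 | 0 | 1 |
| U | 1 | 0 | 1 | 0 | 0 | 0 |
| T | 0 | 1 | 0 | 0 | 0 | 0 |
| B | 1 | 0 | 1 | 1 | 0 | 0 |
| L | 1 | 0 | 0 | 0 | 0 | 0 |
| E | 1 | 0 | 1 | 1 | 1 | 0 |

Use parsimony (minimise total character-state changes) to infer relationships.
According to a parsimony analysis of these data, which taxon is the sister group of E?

Character polarity is set by the outgroup: the derived state is whichever differs from the outgroup's state, so for VI the derived state is '0', and for the remaining characters it is '1'.
Only B, E, L, and U show the derived state '1' for I, supporting them as a clade.
II: derived state '1' in T only — an autapomorphy, so it tells us nothing about relationships among taxa.
III: derived state '1' in B, E, and U only — synapomorphy for {B, E, U}.
IV: derived state '1' in B and E only — synapomorphy for {B, E}.
V: derived state '1' in E only — an autapomorphy, so it tells us nothing about relationships among taxa.
VI (derived state '0') is shared by all ingroup taxa — unites the whole ingroup.
Most parsimonious ingroup topology: (((U,(B,E)),L),T).
E and B form a cherry on this tree, so they are sister taxa.

B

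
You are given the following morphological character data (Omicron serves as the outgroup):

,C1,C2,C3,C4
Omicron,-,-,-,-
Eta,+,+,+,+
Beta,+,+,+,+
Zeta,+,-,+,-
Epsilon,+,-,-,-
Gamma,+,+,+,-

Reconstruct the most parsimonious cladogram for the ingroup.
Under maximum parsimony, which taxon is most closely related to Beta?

Eta

The outgroup has state '-' for every character, so '+' is the derived state throughout.
All ingroup taxa share the derived state '+' for C1; it defines the ingroup but does not resolve relationships within it.
Only Beta, Eta, and Gamma show the derived state '+' for C2, supporting them as a clade.
C3 (derived state '+') is shared by Beta, Eta, Gamma, and Zeta — a synapomorphy uniting that clade.
C4: derived state '+' in Beta and Eta only — synapomorphy for {Beta, Eta}.
Most parsimonious ingroup topology: ((((Eta,Beta),Gamma),Zeta),Epsilon).
Beta and Eta form a cherry on this tree, so they are sister taxa.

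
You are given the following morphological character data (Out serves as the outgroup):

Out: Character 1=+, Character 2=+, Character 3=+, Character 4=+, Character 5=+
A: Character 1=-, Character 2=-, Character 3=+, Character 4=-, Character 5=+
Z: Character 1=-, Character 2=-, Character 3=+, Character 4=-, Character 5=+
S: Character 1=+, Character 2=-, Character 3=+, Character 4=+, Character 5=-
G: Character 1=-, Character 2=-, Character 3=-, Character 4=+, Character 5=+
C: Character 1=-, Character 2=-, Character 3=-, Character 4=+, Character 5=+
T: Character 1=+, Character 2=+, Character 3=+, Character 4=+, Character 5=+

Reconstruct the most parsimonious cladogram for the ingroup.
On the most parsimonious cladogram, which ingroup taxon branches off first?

T

The outgroup has state '+' for every character, so '-' is the derived state throughout.
Character 1: derived state '-' in A, C, G, and Z only — synapomorphy for {A, C, G, Z}.
Character 2 (derived state '-') is shared by A, C, G, S, and Z — a synapomorphy uniting that clade.
Only C and G show the derived state '-' for Character 3, supporting them as a clade.
Character 4 (derived state '-') is shared by A and Z — a synapomorphy uniting that clade.
Character 5 (derived state '-') is unique to S (autapomorphy; uninformative for grouping).
Most parsimonious ingroup topology: ((((A,Z),(G,C)),S),T).
T is sister to the clade containing all other ingroup taxa, so it is the earliest-diverging (most basal) ingroup lineage.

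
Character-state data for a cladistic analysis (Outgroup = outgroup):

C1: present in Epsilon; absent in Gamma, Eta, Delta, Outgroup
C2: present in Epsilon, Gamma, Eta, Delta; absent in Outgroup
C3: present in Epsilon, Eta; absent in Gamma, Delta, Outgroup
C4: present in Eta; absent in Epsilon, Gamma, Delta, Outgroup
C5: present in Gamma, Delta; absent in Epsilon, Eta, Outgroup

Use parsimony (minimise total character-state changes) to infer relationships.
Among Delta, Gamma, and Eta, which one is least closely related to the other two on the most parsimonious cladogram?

The outgroup has state 'absent' for every character, so 'present' is the derived state throughout.
C1 (derived state 'present') is unique to Epsilon (autapomorphy; uninformative for grouping).
C2 (derived state 'present') is shared by all ingroup taxa — unites the whole ingroup.
C3: derived state 'present' in Epsilon and Eta only — synapomorphy for {Epsilon, Eta}.
C4 (derived state 'present') is unique to Eta (autapomorphy; uninformative for grouping).
Only Delta and Gamma show the derived state 'present' for C5, supporting them as a clade.
Most parsimonious ingroup topology: ((Delta,Gamma),(Epsilon,Eta)).
Gamma and Delta share a more recent common ancestor with each other than either does with Eta, so Eta is the least closely related of the three.

Eta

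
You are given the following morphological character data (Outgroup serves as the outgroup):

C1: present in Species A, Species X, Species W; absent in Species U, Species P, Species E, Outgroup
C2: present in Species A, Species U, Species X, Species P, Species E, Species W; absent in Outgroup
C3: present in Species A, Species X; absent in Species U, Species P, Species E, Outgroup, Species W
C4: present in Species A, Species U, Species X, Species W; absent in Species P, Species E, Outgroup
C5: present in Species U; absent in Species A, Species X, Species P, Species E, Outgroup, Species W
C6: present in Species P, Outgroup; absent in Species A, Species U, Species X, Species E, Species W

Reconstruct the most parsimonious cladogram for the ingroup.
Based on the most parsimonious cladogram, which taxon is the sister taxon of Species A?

Character polarity is set by the outgroup: the derived state is whichever differs from the outgroup's state, so for C6 the derived state is 'absent', and for the remaining characters it is 'present'.
C1: derived state 'present' in Species A, Species W, and Species X only — synapomorphy for {Species A, Species W, Species X}.
All ingroup taxa share the derived state 'present' for C2; it defines the ingroup but does not resolve relationships within it.
C3 (derived state 'present') is shared by Species A and Species X — a synapomorphy uniting that clade.
Only Species A, Species U, Species W, and Species X show the derived state 'present' for C4, supporting them as a clade.
C5: derived state 'present' in Species U only — an autapomorphy, so it tells us nothing about relationships among taxa.
Only Species A, Species E, Species U, Species W, and Species X show the derived state 'absent' for C6, supporting them as a clade.
Most parsimonious ingroup topology: (((((Species X,Species A),Species W),Species U),Species E),Species P).
Species A and Species X form a cherry on this tree, so they are sister taxa.

Species X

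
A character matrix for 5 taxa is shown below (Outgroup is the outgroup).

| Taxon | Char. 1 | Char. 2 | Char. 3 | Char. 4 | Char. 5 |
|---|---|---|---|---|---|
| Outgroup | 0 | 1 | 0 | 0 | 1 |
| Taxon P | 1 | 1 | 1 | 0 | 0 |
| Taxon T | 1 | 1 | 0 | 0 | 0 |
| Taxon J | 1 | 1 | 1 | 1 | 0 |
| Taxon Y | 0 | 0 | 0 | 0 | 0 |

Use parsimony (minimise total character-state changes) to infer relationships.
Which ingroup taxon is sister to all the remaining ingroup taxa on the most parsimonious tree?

Taxon Y

Character polarity is set by the outgroup: the derived state is whichever differs from the outgroup's state, so for Char. 2, Char. 5 the derived state is '0', and for the remaining characters it is '1'.
Only Taxon J, Taxon P, and Taxon T show the derived state '1' for Char. 1, supporting them as a clade.
Char. 2 (derived state '0') is unique to Taxon Y (autapomorphy; uninformative for grouping).
Char. 3 (derived state '1') is shared by Taxon J and Taxon P — a synapomorphy uniting that clade.
Char. 4: derived state '1' in Taxon J only — an autapomorphy, so it tells us nothing about relationships among taxa.
Char. 5 (derived state '0') is shared by all ingroup taxa — unites the whole ingroup.
Most parsimonious ingroup topology: (((Taxon P,Taxon J),Taxon T),Taxon Y).
Taxon Y is sister to the clade containing all other ingroup taxa, so it is the earliest-diverging (most basal) ingroup lineage.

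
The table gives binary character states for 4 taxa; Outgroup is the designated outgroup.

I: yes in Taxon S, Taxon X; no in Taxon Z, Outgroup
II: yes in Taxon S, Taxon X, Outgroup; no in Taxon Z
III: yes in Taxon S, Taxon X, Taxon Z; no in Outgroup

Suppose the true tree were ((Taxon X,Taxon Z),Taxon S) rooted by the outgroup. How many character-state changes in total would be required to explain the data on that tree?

Map each character onto ((Taxon X,Taxon Z),Taxon S) (rooted by Outgroup) and count the minimum state changes it requires (Fitch parsimony):
I: 2; II: 1; III: 1.
Total tree length = 4.

4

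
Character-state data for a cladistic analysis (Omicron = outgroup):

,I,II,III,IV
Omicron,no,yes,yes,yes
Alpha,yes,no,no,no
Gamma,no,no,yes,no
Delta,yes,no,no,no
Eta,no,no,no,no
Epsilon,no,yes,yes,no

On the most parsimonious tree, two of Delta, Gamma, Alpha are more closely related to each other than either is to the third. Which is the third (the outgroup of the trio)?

Gamma

Character polarity is set by the outgroup: the derived state is whichever differs from the outgroup's state, so for II, III, IV the derived state is 'no', and for the remaining characters it is 'yes'.
Only Alpha and Delta show the derived state 'yes' for I, supporting them as a clade.
Only Alpha, Delta, Eta, and Gamma show the derived state 'no' for II, supporting them as a clade.
III (derived state 'no') is shared by Alpha, Delta, and Eta — a synapomorphy uniting that clade.
All ingroup taxa share the derived state 'no' for IV; it defines the ingroup but does not resolve relationships within it.
Most parsimonious ingroup topology: ((((Alpha,Delta),Eta),Gamma),Epsilon).
Delta and Alpha share a more recent common ancestor with each other than either does with Gamma, so Gamma is the least closely related of the three.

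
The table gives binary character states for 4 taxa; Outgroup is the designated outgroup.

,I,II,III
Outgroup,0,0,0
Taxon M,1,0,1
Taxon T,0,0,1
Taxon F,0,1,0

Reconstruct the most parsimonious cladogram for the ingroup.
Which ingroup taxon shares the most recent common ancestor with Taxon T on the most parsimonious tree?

The outgroup has state '0' for every character, so '1' is the derived state throughout.
I: derived state '1' in Taxon M only — an autapomorphy, so it tells us nothing about relationships among taxa.
II: derived state '1' in Taxon F only — an autapomorphy, so it tells us nothing about relationships among taxa.
III (derived state '1') is shared by Taxon M and Taxon T — a synapomorphy uniting that clade.
Most parsimonious ingroup topology: ((Taxon M,Taxon T),Taxon F).
Taxon T and Taxon M form a cherry on this tree, so they are sister taxa.

Taxon M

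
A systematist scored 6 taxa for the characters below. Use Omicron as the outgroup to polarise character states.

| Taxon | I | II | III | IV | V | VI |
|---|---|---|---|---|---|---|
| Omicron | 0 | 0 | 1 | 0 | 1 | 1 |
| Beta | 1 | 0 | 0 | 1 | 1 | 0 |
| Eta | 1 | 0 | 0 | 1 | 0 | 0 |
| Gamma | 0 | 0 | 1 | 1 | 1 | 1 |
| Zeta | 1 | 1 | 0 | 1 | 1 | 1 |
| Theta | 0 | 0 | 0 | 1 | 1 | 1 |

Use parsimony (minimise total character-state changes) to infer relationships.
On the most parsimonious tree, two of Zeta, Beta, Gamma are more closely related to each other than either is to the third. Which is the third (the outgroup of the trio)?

Gamma

Character polarity is set by the outgroup: the derived state is whichever differs from the outgroup's state, so for III, V, VI the derived state is '0', and for the remaining characters it is '1'.
I: derived state '1' in Beta, Eta, and Zeta only — synapomorphy for {Beta, Eta, Zeta}.
II (derived state '1') is unique to Zeta (autapomorphy; uninformative for grouping).
III (derived state '0') is shared by Beta, Eta, Theta, and Zeta — a synapomorphy uniting that clade.
IV (derived state '1') is shared by all ingroup taxa — unites the whole ingroup.
V: derived state '0' in Eta only — an autapomorphy, so it tells us nothing about relationships among taxa.
VI: derived state '0' in Beta and Eta only — synapomorphy for {Beta, Eta}.
Most parsimonious ingroup topology: ((((Beta,Eta),Zeta),Theta),Gamma).
Beta and Zeta share a more recent common ancestor with each other than either does with Gamma, so Gamma is the least closely related of the three.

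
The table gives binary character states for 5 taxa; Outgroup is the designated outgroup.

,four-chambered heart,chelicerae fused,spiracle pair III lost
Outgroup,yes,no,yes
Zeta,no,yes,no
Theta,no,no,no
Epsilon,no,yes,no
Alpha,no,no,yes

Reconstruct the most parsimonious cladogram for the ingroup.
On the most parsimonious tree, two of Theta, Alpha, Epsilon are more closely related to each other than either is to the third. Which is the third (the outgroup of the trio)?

Character polarity is set by the outgroup: the derived state is whichever differs from the outgroup's state, so for four-chambered heart, spiracle pair III lost the derived state is 'no', and for the remaining characters it is 'yes'.
All ingroup taxa share the derived state 'no' for four-chambered heart; it defines the ingroup but does not resolve relationships within it.
chelicerae fused: derived state 'yes' in Epsilon and Zeta only — synapomorphy for {Epsilon, Zeta}.
spiracle pair III lost: derived state 'no' in Epsilon, Theta, and Zeta only — synapomorphy for {Epsilon, Theta, Zeta}.
Most parsimonious ingroup topology: (((Zeta,Epsilon),Theta),Alpha).
Epsilon and Theta share a more recent common ancestor with each other than either does with Alpha, so Alpha is the least closely related of the three.

Alpha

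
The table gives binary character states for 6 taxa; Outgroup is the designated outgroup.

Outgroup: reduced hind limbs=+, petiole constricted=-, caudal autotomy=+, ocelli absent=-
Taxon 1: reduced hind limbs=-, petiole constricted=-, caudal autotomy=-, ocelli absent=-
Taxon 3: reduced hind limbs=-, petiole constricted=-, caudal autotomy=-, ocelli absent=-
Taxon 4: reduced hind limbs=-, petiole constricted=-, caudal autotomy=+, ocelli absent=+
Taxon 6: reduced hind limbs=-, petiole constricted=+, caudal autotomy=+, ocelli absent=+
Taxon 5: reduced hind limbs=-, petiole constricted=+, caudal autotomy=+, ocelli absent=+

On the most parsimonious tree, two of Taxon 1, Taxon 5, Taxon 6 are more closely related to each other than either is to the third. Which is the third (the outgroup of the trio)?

Taxon 1

Character polarity is set by the outgroup: the derived state is whichever differs from the outgroup's state, so for reduced hind limbs, caudal autotomy the derived state is '-', and for the remaining characters it is '+'.
All ingroup taxa share the derived state '-' for reduced hind limbs; it defines the ingroup but does not resolve relationships within it.
petiole constricted (derived state '+') is shared by Taxon 5 and Taxon 6 — a synapomorphy uniting that clade.
Only Taxon 1 and Taxon 3 show the derived state '-' for caudal autotomy, supporting them as a clade.
Only Taxon 4, Taxon 5, and Taxon 6 show the derived state '+' for ocelli absent, supporting them as a clade.
Most parsimonious ingroup topology: ((Taxon 1,Taxon 3),(Taxon 4,(Taxon 6,Taxon 5))).
Taxon 5 and Taxon 6 share a more recent common ancestor with each other than either does with Taxon 1, so Taxon 1 is the least closely related of the three.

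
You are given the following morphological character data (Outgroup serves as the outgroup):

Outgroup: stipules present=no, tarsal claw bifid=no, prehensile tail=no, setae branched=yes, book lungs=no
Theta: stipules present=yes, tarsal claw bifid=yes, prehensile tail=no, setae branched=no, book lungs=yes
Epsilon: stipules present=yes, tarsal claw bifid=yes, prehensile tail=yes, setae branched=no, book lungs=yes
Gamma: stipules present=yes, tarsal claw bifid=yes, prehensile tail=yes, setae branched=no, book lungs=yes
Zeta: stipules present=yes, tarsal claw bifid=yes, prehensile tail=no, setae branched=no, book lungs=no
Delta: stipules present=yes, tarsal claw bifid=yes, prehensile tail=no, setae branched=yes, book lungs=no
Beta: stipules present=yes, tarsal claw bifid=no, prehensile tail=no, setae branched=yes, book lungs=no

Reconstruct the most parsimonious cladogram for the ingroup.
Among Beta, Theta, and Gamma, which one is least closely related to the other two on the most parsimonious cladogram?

Beta

Character polarity is set by the outgroup: the derived state is whichever differs from the outgroup's state, so for setae branched the derived state is 'no', and for the remaining characters it is 'yes'.
All ingroup taxa share the derived state 'yes' for stipules present; it defines the ingroup but does not resolve relationships within it.
tarsal claw bifid: derived state 'yes' in Delta, Epsilon, Gamma, Theta, and Zeta only — synapomorphy for {Delta, Epsilon, Gamma, Theta, Zeta}.
prehensile tail: derived state 'yes' in Epsilon and Gamma only — synapomorphy for {Epsilon, Gamma}.
Only Epsilon, Gamma, Theta, and Zeta show the derived state 'no' for setae branched, supporting them as a clade.
book lungs: derived state 'yes' in Epsilon, Gamma, and Theta only — synapomorphy for {Epsilon, Gamma, Theta}.
Most parsimonious ingroup topology: ((((Theta,(Epsilon,Gamma)),Zeta),Delta),Beta).
Theta and Gamma share a more recent common ancestor with each other than either does with Beta, so Beta is the least closely related of the three.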